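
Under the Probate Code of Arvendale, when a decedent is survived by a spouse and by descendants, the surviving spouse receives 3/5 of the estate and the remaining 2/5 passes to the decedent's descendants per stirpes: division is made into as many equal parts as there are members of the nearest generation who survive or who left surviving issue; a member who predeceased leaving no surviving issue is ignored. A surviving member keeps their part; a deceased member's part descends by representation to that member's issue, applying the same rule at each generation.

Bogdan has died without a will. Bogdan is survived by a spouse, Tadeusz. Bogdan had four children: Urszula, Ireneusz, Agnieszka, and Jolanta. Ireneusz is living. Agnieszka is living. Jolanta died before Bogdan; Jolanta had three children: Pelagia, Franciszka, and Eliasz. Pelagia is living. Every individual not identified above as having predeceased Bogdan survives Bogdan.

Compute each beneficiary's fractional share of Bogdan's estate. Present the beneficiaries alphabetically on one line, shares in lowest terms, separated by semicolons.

Tadeusz, as surviving spouse, takes 3/5.
The remaining 2/5 passes to Bogdan's descendants per stirpes.
The 2/5 is divided into 4 equal shares of 1/10 among Urszula, Ireneusz, Agnieszka, Jolanta.
Urszula is living and takes 1/10.
Ireneusz is living and takes 1/10.
Agnieszka is living and takes 1/10.
Jolanta predeceased; the 1/10 allotted to Jolanta's branch passes to Jolanta's issue by representation.
The 1/10 is divided into 3 equal shares of 1/30 among Pelagia, Franciszka, Eliasz.
Pelagia is living and takes 1/30.
Franciszka is living and takes 1/30.
Eliasz is living and takes 1/30.

Agnieszka 1/10; Eliasz 1/30; Franciszka 1/30; Ireneusz 1/10; Pelagia 1/30; Tadeusz 3/5; Urszula 1/10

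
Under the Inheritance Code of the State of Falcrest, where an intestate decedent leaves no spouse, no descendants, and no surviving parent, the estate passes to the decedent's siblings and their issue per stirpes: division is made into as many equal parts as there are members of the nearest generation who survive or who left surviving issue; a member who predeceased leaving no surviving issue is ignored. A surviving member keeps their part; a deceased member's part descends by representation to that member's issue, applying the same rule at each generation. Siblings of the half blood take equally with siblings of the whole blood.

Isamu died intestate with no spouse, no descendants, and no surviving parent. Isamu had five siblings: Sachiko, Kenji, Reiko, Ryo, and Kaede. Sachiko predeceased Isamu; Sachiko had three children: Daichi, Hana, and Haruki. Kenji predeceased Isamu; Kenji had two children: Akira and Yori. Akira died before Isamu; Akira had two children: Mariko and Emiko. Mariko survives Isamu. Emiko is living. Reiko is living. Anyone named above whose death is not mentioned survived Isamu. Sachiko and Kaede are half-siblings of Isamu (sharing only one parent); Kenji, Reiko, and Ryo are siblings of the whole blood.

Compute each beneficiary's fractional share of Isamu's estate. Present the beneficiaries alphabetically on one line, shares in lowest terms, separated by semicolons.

Daichi 1/15; Emiko 1/20; Hana 1/15; Haruki 1/15; Kaede 1/5; Mariko 1/20; Reiko 1/5; Ryo 1/5; Yori 1/10

No spouse, descendants, or parent survives, so the estate passes to Isamu's siblings per stirpes.
Half-blood and whole-blood siblings take equally under the stated rule.
The estate is divided into 5 equal shares of 1/5 among Sachiko, Kenji, Reiko, Ryo, Kaede.
Sachiko predeceased; the 1/5 allotted to Sachiko's branch passes to Sachiko's issue by representation.
The 1/5 is divided into 3 equal shares of 1/15 among Daichi, Hana, Haruki.
Daichi is living and takes 1/15.
Hana is living and takes 1/15.
Haruki is living and takes 1/15.
Kenji predeceased; the 1/5 allotted to Kenji's branch passes to Kenji's issue by representation.
The 1/5 is divided into 2 equal shares of 1/10 among Akira, Yori.
Akira predeceased; the 1/10 allotted to Akira's branch passes to Akira's issue by representation.
The 1/10 is divided into 2 equal shares of 1/20 among Mariko, Emiko.
Mariko is living and takes 1/20.
Emiko is living and takes 1/20.
Yori is living and takes 1/10.
Reiko is living and takes 1/5.
Ryo is living and takes 1/5.
Kaede is living and takes 1/5.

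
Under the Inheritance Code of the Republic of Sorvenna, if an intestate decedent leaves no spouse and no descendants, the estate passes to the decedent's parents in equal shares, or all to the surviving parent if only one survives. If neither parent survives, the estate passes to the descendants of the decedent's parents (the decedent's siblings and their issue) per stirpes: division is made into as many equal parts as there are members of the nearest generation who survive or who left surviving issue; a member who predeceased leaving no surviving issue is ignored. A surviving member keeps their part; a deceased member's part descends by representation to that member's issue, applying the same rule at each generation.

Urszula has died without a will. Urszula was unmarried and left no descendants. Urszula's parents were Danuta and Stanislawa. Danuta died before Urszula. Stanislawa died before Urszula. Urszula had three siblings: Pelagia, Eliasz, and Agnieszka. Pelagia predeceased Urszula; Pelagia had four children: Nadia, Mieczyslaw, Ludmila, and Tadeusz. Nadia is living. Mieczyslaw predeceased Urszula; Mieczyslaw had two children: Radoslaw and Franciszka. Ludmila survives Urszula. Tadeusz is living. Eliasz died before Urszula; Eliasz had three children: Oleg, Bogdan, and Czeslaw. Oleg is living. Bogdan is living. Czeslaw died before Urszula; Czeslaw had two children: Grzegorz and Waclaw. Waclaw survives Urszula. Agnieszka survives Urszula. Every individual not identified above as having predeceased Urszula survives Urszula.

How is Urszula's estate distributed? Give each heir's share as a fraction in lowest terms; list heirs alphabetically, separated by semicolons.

Agnieszka 1/3; Bogdan 1/9; Franciszka 1/24; Grzegorz 1/18; Ludmila 1/12; Nadia 1/12; Oleg 1/9; Radoslaw 1/24; Tadeusz 1/12; Waclaw 1/18

Neither parent survives and there are no descendants, so the estate passes to Urszula's siblings and their issue per stirpes.
The estate is divided into 3 equal shares of 1/3 among Pelagia, Eliasz, Agnieszka.
Pelagia predeceased; the 1/3 allotted to Pelagia's branch passes to Pelagia's issue by representation.
The 1/3 is divided into 4 equal shares of 1/12 among Nadia, Mieczyslaw, Ludmila, Tadeusz.
Nadia is living and takes 1/12.
Mieczyslaw predeceased; the 1/12 allotted to Mieczyslaw's branch passes to Mieczyslaw's issue by representation.
The 1/12 is divided into 2 equal shares of 1/24 among Radoslaw, Franciszka.
Radoslaw is living and takes 1/24.
Franciszka is living and takes 1/24.
Ludmila is living and takes 1/12.
Tadeusz is living and takes 1/12.
Eliasz predeceased; the 1/3 allotted to Eliasz's branch passes to Eliasz's issue by representation.
The 1/3 is divided into 3 equal shares of 1/9 among Oleg, Bogdan, Czeslaw.
Oleg is living and takes 1/9.
Bogdan is living and takes 1/9.
Czeslaw predeceased; the 1/9 allotted to Czeslaw's branch passes to Czeslaw's issue by representation.
The 1/9 is divided into 2 equal shares of 1/18 among Grzegorz, Waclaw.
Grzegorz is living and takes 1/18.
Waclaw is living and takes 1/18.
Agnieszka is living and takes 1/3.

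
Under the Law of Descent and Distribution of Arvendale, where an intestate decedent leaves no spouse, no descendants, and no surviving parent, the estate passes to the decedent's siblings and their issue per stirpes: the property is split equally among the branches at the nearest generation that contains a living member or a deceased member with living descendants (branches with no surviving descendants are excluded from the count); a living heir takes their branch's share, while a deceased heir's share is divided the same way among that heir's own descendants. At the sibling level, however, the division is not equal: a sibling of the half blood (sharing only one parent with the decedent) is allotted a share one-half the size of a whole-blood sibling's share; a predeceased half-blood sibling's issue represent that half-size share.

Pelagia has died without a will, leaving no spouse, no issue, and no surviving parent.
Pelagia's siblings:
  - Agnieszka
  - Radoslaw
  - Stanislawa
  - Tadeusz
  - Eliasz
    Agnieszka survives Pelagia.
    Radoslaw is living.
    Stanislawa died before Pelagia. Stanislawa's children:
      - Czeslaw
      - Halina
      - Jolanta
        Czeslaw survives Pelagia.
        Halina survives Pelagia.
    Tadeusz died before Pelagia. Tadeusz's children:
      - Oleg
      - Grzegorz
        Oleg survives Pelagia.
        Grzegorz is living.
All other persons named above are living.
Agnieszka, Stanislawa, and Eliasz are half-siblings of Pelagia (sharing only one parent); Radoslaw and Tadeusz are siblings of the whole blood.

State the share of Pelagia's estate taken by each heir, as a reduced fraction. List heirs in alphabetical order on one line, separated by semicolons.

No spouse, descendants, or parent survives, so the estate passes to Pelagia's siblings per stirpes.
Half-blood siblings count for one-half the weight of whole-blood siblings at the initial division.
Dividing 1 in proportion to weights (total weight 7/2): Agnieszka (weight 1/2) → 1/7; Radoslaw (weight 1) → 2/7; Stanislawa (weight 1/2) → 1/7; Tadeusz (weight 1) → 2/7; Eliasz (weight 1/2) → 1/7.
Agnieszka is living and takes 1/7.
Radoslaw is living and takes 2/7.
Stanislawa predeceased; the 1/7 allotted to Stanislawa's branch passes to Stanislawa's issue by representation.
The 1/7 is divided into 3 equal shares of 1/21 among Czeslaw, Halina, Jolanta.
Czeslaw is living and takes 1/21.
Halina is living and takes 1/21.
Jolanta is living and takes 1/21.
Tadeusz predeceased; the 2/7 allotted to Tadeusz's branch passes to Tadeusz's issue by representation.
The 2/7 is divided into 2 equal shares of 1/7 among Oleg, Grzegorz.
Oleg is living and takes 1/7.
Grzegorz is living and takes 1/7.
Eliasz is living and takes 1/7.

Agnieszka 1/7; Czeslaw 1/21; Eliasz 1/7; Grzegorz 1/7; Halina 1/21; Jolanta 1/21; Oleg 1/7; Radoslaw 2/7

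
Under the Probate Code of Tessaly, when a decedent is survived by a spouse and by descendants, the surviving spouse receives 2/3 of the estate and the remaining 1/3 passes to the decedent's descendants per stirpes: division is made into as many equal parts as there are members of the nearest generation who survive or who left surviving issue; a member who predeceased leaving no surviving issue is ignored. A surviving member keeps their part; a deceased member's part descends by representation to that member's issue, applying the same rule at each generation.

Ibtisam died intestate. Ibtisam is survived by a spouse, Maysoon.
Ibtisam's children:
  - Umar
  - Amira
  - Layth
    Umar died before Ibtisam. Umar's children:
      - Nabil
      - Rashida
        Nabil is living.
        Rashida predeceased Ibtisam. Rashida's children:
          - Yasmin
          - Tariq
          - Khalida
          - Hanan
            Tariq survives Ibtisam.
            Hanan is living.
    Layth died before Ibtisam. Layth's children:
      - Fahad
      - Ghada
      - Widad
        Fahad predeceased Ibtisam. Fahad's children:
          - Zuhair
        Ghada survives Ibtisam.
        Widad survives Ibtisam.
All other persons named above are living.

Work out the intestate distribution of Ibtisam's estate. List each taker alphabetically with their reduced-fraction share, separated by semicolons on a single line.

Maysoon, as surviving spouse, takes 2/3.
The remaining 1/3 passes to Ibtisam's descendants per stirpes.
The 1/3 is divided into 3 equal shares of 1/9 among Umar, Amira, Layth.
Umar predeceased; the 1/9 allotted to Umar's branch passes to Umar's issue by representation.
The 1/9 is divided into 2 equal shares of 1/18 among Nabil, Rashida.
Nabil is living and takes 1/18.
Rashida predeceased; the 1/18 allotted to Rashida's branch passes to Rashida's issue by representation.
The 1/18 is divided into 4 equal shares of 1/72 among Yasmin, Tariq, Khalida, Hanan.
Yasmin is living and takes 1/72.
Tariq is living and takes 1/72.
Khalida is living and takes 1/72.
Hanan is living and takes 1/72.
Amira is living and takes 1/9.
Layth predeceased; the 1/9 allotted to Layth's branch passes to Layth's issue by representation.
The 1/9 is divided into 3 equal shares of 1/27 among Fahad, Ghada, Widad.
Fahad predeceased; the 1/27 allotted to Fahad's branch passes to Fahad's issue by representation.
Zuhair is the sole taker at this level and receives the full 1/27.
Ghada is living and takes 1/27.
Widad is living and takes 1/27.

Amira 1/9; Ghada 1/27; Hanan 1/72; Khalida 1/72; Maysoon 2/3; Nabil 1/18; Tariq 1/72; Widad 1/27; Yasmin 1/72; Zuhair 1/27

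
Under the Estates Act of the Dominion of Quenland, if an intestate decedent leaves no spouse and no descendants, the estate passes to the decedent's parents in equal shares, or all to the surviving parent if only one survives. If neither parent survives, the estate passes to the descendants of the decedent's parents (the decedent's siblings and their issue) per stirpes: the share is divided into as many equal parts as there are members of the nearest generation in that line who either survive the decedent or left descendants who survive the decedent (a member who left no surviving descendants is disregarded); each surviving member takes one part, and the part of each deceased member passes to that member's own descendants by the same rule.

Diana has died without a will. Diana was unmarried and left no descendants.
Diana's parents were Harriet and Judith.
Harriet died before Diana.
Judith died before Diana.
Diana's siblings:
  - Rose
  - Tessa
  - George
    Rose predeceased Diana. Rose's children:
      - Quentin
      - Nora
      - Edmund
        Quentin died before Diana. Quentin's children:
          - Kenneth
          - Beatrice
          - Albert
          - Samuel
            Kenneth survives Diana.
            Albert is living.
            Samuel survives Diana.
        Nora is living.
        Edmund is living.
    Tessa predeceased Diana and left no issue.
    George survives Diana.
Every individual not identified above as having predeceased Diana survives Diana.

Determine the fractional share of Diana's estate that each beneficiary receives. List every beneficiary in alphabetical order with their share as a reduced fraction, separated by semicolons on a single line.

Albert 1/24; Beatrice 1/24; Edmund 1/6; George 1/2; Kenneth 1/24; Nora 1/6; Samuel 1/24

Neither parent survives and there are no descendants, so the estate passes to Diana's siblings and their issue per stirpes.
Tessa left no surviving issue, so that branch lapses and is disregarded.
The estate is divided into 2 equal shares of 1/2 among Rose, George.
Rose predeceased; the 1/2 allotted to Rose's branch passes to Rose's issue by representation.
The 1/2 is divided into 3 equal shares of 1/6 among Quentin, Nora, Edmund.
Quentin predeceased; the 1/6 allotted to Quentin's branch passes to Quentin's issue by representation.
The 1/6 is divided into 4 equal shares of 1/24 among Kenneth, Beatrice, Albert, Samuel.
Kenneth is living and takes 1/24.
Beatrice is living and takes 1/24.
Albert is living and takes 1/24.
Samuel is living and takes 1/24.
Nora is living and takes 1/6.
Edmund is living and takes 1/6.
George is living and takes 1/2.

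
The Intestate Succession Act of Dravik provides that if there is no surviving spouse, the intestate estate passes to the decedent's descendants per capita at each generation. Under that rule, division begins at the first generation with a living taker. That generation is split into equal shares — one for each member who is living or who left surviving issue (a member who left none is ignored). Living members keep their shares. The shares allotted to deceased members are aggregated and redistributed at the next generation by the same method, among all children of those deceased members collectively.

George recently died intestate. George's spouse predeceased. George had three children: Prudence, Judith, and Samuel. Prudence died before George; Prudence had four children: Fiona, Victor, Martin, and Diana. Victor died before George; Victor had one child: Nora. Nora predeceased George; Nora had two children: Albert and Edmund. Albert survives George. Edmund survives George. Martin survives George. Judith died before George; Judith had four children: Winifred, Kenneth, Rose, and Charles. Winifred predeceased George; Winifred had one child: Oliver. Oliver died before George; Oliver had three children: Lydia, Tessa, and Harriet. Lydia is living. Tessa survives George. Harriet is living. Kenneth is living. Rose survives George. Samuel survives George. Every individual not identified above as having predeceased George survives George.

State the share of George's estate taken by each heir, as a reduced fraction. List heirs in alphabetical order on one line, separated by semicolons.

There is no surviving spouse, so the entire estate passes to George's descendants per capita at each generation.
At generation 1 (Prudence, Judith, Samuel) there are 3 shares of (1)/3 = 1/3 each.
Living: Samuel — each takes 1/3.
Deceased: Prudence and Judith. Their combined 2/3 is pooled and carried to generation 2.
At generation 2 (Fiona, Victor, Martin, Diana, Winifred, Kenneth, Rose, Charles) there are 8 shares of (2/3)/8 = 1/12 each.
Living: Fiona, Martin, Diana, Kenneth, Rose, and Charles — each takes 1/12.
Deceased: Victor and Winifred. Their combined 1/6 is pooled and carried to generation 3.
At generation 3 (Nora, Oliver) there are 2 shares of (1/6)/2 = 1/12 each.
Deceased: Nora and Oliver. Their combined 1/6 is pooled and carried to generation 4.
At generation 4 (Albert, Edmund, Lydia, Tessa, Harriet) there are 5 shares of (1/6)/5 = 1/30 each.
Living: Albert, Edmund, Lydia, Tessa, and Harriet — each takes 1/30.

Albert 1/30; Charles 1/12; Diana 1/12; Edmund 1/30; Fiona 1/12; Harriet 1/30; Kenneth 1/12; Lydia 1/30; Martin 1/12; Rose 1/12; Samuel 1/3; Tessa 1/30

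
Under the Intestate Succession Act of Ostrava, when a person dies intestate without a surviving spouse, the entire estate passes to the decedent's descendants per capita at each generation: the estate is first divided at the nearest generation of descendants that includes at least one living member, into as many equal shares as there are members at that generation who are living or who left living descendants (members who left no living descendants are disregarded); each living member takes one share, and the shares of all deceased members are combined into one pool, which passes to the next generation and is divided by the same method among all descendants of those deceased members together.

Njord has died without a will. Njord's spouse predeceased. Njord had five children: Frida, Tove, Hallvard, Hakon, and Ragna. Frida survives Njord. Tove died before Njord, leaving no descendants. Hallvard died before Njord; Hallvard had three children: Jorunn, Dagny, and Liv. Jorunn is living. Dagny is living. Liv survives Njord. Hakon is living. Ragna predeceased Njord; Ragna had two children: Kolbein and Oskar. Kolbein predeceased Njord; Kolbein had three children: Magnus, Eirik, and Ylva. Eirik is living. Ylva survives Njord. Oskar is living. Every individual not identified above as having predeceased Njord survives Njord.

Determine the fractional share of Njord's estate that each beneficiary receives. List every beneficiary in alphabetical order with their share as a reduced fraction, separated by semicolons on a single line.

Dagny 1/10; Eirik 1/30; Frida 1/4; Hakon 1/4; Jorunn 1/10; Liv 1/10; Magnus 1/30; Oskar 1/10; Ylva 1/30

There is no surviving spouse, so the entire estate passes to Njord's descendants per capita at each generation.
At generation 1 (Frida, Hallvard, Hakon, Ragna) there are 4 shares of (1)/4 = 1/4 each.
Living: Frida and Hakon — each takes 1/4.
Deceased: Hallvard and Ragna. Their combined 1/2 is pooled and carried to generation 2.
At generation 2 (Jorunn, Dagny, Liv, Kolbein, Oskar) there are 5 shares of (1/2)/5 = 1/10 each.
Living: Jorunn, Dagny, Liv, and Oskar — each takes 1/10.
Deceased: Kolbein. That 1/10 share is carried to generation 3.
At generation 3 (Magnus, Eirik, Ylva) there are 3 shares of (1/10)/3 = 1/30 each.
Living: Magnus, Eirik, and Ylva — each takes 1/30.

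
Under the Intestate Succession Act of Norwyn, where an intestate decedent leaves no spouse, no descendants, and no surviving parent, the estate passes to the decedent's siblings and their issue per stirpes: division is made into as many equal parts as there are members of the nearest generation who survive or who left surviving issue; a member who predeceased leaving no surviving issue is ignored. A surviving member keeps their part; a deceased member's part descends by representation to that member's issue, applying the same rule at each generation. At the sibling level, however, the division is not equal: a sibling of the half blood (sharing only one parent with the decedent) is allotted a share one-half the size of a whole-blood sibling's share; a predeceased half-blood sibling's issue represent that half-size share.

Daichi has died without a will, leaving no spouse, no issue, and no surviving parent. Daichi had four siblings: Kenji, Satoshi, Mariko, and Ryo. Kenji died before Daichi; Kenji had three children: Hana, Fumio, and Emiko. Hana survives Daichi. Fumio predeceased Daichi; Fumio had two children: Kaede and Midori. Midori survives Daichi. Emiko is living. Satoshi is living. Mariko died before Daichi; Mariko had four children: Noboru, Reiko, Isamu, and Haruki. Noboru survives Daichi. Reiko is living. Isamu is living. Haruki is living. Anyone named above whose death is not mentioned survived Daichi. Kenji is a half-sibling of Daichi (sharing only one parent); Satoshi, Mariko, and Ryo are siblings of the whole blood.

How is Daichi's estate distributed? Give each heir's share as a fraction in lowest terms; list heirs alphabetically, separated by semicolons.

No spouse, descendants, or parent survives, so the estate passes to Daichi's siblings per stirpes.
Half-blood siblings count for one-half the weight of whole-blood siblings at the initial division.
Dividing 1 in proportion to weights (total weight 7/2): Kenji (weight 1/2) → 1/7; Satoshi (weight 1) → 2/7; Mariko (weight 1) → 2/7; Ryo (weight 1) → 2/7.
Kenji predeceased; the 1/7 allotted to Kenji's branch passes to Kenji's issue by representation.
The 1/7 is divided into 3 equal shares of 1/21 among Hana, Fumio, Emiko.
Hana is living and takes 1/21.
Fumio predeceased; the 1/21 allotted to Fumio's branch passes to Fumio's issue by representation.
The 1/21 is divided into 2 equal shares of 1/42 among Kaede, Midori.
Kaede is living and takes 1/42.
Midori is living and takes 1/42.
Emiko is living and takes 1/21.
Satoshi is living and takes 2/7.
Mariko predeceased; the 2/7 allotted to Mariko's branch passes to Mariko's issue by representation.
The 2/7 is divided into 4 equal shares of 1/14 among Noboru, Reiko, Isamu, Haruki.
Noboru is living and takes 1/14.
Reiko is living and takes 1/14.
Isamu is living and takes 1/14.
Haruki is living and takes 1/14.
Ryo is living and takes 2/7.

Emiko 1/21; Hana 1/21; Haruki 1/14; Isamu 1/14; Kaede 1/42; Midori 1/42; Noboru 1/14; Reiko 1/14; Ryo 2/7; Satoshi 2/7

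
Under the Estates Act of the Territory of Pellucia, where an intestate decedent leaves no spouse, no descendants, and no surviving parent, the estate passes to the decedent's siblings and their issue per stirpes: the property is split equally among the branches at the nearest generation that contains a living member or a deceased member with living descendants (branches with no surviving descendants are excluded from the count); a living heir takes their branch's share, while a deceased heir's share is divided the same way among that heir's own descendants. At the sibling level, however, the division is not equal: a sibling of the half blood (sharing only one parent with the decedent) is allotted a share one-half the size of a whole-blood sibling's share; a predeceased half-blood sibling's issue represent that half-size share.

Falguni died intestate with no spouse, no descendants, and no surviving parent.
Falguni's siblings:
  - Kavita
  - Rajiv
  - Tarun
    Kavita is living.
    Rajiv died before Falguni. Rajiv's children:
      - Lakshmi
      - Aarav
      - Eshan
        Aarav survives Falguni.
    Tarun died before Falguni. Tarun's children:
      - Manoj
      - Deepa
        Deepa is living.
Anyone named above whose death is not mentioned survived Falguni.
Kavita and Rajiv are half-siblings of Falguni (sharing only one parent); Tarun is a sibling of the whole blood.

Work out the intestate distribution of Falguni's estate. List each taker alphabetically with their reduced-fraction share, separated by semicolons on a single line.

No spouse, descendants, or parent survives, so the estate passes to Falguni's siblings per stirpes.
Half-blood siblings count for one-half the weight of whole-blood siblings at the initial division.
Dividing 1 in proportion to weights (total weight 2): Kavita (weight 1/2) → 1/4; Rajiv (weight 1/2) → 1/4; Tarun (weight 1) → 1/2.
Kavita is living and takes 1/4.
Rajiv predeceased; the 1/4 allotted to Rajiv's branch passes to Rajiv's issue by representation.
The 1/4 is divided into 3 equal shares of 1/12 among Lakshmi, Aarav, Eshan.
Lakshmi is living and takes 1/12.
Aarav is living and takes 1/12.
Eshan is living and takes 1/12.
Tarun predeceased; the 1/2 allotted to Tarun's branch passes to Tarun's issue by representation.
The 1/2 is divided into 2 equal shares of 1/4 among Manoj, Deepa.
Manoj is living and takes 1/4.
Deepa is living and takes 1/4.

Aarav 1/12; Deepa 1/4; Eshan 1/12; Kavita 1/4; Lakshmi 1/12; Manoj 1/4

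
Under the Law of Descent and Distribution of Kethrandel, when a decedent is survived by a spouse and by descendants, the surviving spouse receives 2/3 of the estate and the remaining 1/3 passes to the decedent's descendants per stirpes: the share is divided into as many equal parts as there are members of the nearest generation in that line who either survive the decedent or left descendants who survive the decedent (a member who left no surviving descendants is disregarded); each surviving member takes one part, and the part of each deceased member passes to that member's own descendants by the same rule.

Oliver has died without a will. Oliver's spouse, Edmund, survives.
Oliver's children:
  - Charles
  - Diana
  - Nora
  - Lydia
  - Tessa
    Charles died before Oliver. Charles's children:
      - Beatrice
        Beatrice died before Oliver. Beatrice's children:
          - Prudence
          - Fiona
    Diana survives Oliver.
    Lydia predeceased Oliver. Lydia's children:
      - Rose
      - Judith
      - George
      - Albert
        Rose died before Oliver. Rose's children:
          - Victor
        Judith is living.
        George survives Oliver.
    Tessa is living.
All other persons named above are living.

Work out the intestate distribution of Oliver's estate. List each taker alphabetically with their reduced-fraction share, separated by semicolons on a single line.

Edmund, as surviving spouse, takes 2/3.
The remaining 1/3 passes to Oliver's descendants per stirpes.
The 1/3 is divided into 5 equal shares of 1/15 among Charles, Diana, Nora, Lydia, Tessa.
Charles predeceased; the 1/15 allotted to Charles's branch passes to Charles's issue by representation.
Beatrice's line is the sole branch at this level, so the full 1/15 passes to Beatrice's issue by representation.
The 1/15 is divided into 2 equal shares of 1/30 among Prudence, Fiona.
Prudence is living and takes 1/30.
Fiona is living and takes 1/30.
Diana is living and takes 1/15.
Nora is living and takes 1/15.
Lydia predeceased; the 1/15 allotted to Lydia's branch passes to Lydia's issue by representation.
The 1/15 is divided into 4 equal shares of 1/60 among Rose, Judith, George, Albert.
Rose predeceased; the 1/60 allotted to Rose's branch passes to Rose's issue by representation.
Victor is the sole taker at this level and receives the full 1/60.
Judith is living and takes 1/60.
George is living and takes 1/60.
Albert is living and takes 1/60.
Tessa is living and takes 1/15.

Albert 1/60; Diana 1/15; Edmund 2/3; Fiona 1/30; George 1/60; Judith 1/60; Nora 1/15; Prudence 1/30; Tessa 1/15; Victor 1/60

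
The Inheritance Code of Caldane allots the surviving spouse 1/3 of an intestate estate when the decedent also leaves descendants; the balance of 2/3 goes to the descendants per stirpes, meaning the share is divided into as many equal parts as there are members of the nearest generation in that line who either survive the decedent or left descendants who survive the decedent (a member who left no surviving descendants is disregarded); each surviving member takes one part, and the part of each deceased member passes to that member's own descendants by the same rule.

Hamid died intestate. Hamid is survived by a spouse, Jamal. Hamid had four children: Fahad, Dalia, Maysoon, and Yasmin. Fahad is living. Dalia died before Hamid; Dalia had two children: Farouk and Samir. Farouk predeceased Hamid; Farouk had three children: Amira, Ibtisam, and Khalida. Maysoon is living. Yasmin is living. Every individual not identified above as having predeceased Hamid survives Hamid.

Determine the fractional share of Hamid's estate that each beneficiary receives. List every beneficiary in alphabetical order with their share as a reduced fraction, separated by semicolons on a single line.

Amira 1/36; Fahad 1/6; Ibtisam 1/36; Jamal 1/3; Khalida 1/36; Maysoon 1/6; Samir 1/12; Yasmin 1/6

Jamal, as surviving spouse, takes 1/3.
The remaining 2/3 passes to Hamid's descendants per stirpes.
The 2/3 is divided into 4 equal shares of 1/6 among Fahad, Dalia, Maysoon, Yasmin.
Fahad is living and takes 1/6.
Dalia predeceased; the 1/6 allotted to Dalia's branch passes to Dalia's issue by representation.
The 1/6 is divided into 2 equal shares of 1/12 among Farouk, Samir.
Farouk predeceased; the 1/12 allotted to Farouk's branch passes to Farouk's issue by representation.
The 1/12 is divided into 3 equal shares of 1/36 among Amira, Ibtisam, Khalida.
Amira is living and takes 1/36.
Ibtisam is living and takes 1/36.
Khalida is living and takes 1/36.
Samir is living and takes 1/12.
Maysoon is living and takes 1/6.
Yasmin is living and takes 1/6.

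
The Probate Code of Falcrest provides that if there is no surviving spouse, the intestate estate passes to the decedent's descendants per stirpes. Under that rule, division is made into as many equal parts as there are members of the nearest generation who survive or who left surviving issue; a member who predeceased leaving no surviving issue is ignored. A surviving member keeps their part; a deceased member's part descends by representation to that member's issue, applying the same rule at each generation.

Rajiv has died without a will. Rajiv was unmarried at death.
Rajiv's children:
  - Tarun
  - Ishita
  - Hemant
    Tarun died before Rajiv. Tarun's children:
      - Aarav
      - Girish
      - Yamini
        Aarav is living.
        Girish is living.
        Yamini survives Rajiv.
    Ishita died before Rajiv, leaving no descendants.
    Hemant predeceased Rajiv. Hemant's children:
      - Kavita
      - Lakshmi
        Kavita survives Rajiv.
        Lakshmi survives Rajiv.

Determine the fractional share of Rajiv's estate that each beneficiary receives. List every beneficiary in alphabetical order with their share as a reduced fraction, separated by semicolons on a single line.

Aarav 1/6; Girish 1/6; Kavita 1/4; Lakshmi 1/4; Yamini 1/6

There is no surviving spouse, so the entire estate passes to Rajiv's descendants per stirpes.
Ishita left no surviving issue, so that branch lapses and is disregarded.
The estate is divided into 2 equal shares of 1/2 among Tarun, Hemant.
Tarun predeceased; the 1/2 allotted to Tarun's branch passes to Tarun's issue by representation.
The 1/2 is divided into 3 equal shares of 1/6 among Aarav, Girish, Yamini.
Aarav is living and takes 1/6.
Girish is living and takes 1/6.
Yamini is living and takes 1/6.
Hemant predeceased; the 1/2 allotted to Hemant's branch passes to Hemant's issue by representation.
The 1/2 is divided into 2 equal shares of 1/4 among Kavita, Lakshmi.
Kavita is living and takes 1/4.
Lakshmi is living and takes 1/4.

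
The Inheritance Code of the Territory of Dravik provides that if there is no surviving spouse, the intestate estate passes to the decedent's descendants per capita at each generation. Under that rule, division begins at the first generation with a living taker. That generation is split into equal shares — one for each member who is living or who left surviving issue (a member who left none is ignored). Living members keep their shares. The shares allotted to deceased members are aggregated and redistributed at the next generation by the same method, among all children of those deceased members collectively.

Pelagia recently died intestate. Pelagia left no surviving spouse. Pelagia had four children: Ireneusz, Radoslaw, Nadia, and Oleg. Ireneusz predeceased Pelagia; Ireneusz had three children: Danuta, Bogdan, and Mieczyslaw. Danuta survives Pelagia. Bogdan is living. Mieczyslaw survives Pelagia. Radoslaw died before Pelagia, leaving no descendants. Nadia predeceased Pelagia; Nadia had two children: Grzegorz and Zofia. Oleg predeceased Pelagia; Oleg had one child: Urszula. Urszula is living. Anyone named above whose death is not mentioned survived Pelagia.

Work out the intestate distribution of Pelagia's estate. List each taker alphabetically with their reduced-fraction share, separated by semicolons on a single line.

Bogdan 1/6; Danuta 1/6; Grzegorz 1/6; Mieczyslaw 1/6; Urszula 1/6; Zofia 1/6

There is no surviving spouse, so the entire estate passes to Pelagia's descendants per capita at each generation.
No one at generation 1 (Ireneusz, Nadia, Oleg) is living; moving to the next generation.
At generation 2 (Danuta, Bogdan, Mieczyslaw, Grzegorz, Zofia, Urszula) there are 6 shares of (1)/6 = 1/6 each.
Living: Danuta, Bogdan, Mieczyslaw, Grzegorz, Zofia, and Urszula — each takes 1/6.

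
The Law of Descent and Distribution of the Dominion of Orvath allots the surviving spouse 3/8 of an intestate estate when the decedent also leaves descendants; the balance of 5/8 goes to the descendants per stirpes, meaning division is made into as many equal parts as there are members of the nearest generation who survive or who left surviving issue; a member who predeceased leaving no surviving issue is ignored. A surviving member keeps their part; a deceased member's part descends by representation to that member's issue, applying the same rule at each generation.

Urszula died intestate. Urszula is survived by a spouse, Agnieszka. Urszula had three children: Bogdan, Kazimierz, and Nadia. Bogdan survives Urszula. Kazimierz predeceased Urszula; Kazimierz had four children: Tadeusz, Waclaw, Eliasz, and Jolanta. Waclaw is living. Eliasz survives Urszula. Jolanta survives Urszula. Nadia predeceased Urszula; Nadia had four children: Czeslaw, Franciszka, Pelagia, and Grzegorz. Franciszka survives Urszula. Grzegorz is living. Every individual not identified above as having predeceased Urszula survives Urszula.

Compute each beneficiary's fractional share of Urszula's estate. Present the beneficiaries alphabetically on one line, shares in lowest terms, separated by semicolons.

Agnieszka, as surviving spouse, takes 3/8.
The remaining 5/8 passes to Urszula's descendants per stirpes.
The 5/8 is divided into 3 equal shares of 5/24 among Bogdan, Kazimierz, Nadia.
Bogdan is living and takes 5/24.
Kazimierz predeceased; the 5/24 allotted to Kazimierz's branch passes to Kazimierz's issue by representation.
The 5/24 is divided into 4 equal shares of 5/96 among Tadeusz, Waclaw, Eliasz, Jolanta.
Tadeusz is living and takes 5/96.
Waclaw is living and takes 5/96.
Eliasz is living and takes 5/96.
Jolanta is living and takes 5/96.
Nadia predeceased; the 5/24 allotted to Nadia's branch passes to Nadia's issue by representation.
The 5/24 is divided into 4 equal shares of 5/96 among Czeslaw, Franciszka, Pelagia, Grzegorz.
Czeslaw is living and takes 5/96.
Franciszka is living and takes 5/96.
Pelagia is living and takes 5/96.
Grzegorz is living and takes 5/96.

Agnieszka 3/8; Bogdan 5/24; Czeslaw 5/96; Eliasz 5/96; Franciszka 5/96; Grzegorz 5/96; Jolanta 5/96; Pelagia 5/96; Tadeusz 5/96; Waclaw 5/96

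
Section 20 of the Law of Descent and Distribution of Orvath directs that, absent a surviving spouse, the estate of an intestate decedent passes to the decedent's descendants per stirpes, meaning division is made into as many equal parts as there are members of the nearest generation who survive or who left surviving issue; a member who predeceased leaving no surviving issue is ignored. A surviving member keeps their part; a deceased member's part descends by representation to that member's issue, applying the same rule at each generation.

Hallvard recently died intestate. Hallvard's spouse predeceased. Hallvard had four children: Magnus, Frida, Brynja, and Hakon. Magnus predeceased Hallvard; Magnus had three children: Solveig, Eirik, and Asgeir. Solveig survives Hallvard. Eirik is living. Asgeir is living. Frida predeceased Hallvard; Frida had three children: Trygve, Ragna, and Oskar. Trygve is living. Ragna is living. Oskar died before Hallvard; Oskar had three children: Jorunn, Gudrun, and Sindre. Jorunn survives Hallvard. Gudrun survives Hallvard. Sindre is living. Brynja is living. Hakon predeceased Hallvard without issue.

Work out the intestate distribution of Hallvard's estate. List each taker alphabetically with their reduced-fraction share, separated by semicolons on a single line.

Asgeir 1/9; Brynja 1/3; Eirik 1/9; Gudrun 1/27; Jorunn 1/27; Ragna 1/9; Sindre 1/27; Solveig 1/9; Trygve 1/9

There is no surviving spouse, so the entire estate passes to Hallvard's descendants per stirpes.
Hakon left no surviving issue, so that branch lapses and is disregarded.
The estate is divided into 3 equal shares of 1/3 among Magnus, Frida, Brynja.
Magnus predeceased; the 1/3 allotted to Magnus's branch passes to Magnus's issue by representation.
The 1/3 is divided into 3 equal shares of 1/9 among Solveig, Eirik, Asgeir.
Solveig is living and takes 1/9.
Eirik is living and takes 1/9.
Asgeir is living and takes 1/9.
Frida predeceased; the 1/3 allotted to Frida's branch passes to Frida's issue by representation.
The 1/3 is divided into 3 equal shares of 1/9 among Trygve, Ragna, Oskar.
Trygve is living and takes 1/9.
Ragna is living and takes 1/9.
Oskar predeceased; the 1/9 allotted to Oskar's branch passes to Oskar's issue by representation.
The 1/9 is divided into 3 equal shares of 1/27 among Jorunn, Gudrun, Sindre.
Jorunn is living and takes 1/27.
Gudrun is living and takes 1/27.
Sindre is living and takes 1/27.
Brynja is living and takes 1/3.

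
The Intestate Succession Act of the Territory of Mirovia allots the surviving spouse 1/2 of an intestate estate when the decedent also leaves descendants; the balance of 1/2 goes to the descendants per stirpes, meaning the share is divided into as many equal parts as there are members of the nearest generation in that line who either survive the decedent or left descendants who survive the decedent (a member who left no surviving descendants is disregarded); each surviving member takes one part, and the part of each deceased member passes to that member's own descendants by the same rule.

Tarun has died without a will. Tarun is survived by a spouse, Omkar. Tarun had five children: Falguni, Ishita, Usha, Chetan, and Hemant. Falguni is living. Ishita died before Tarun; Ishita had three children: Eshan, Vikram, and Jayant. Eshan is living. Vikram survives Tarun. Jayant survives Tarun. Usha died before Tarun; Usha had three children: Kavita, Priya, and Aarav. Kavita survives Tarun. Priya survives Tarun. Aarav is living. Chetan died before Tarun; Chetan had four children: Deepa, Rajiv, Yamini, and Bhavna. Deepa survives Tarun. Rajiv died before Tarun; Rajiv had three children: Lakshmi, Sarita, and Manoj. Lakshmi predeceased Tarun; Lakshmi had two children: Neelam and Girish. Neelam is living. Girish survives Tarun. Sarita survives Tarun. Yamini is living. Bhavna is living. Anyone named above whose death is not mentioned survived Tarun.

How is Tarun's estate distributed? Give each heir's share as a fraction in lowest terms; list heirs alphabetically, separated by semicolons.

Aarav 1/30; Bhavna 1/40; Deepa 1/40; Eshan 1/30; Falguni 1/10; Girish 1/240; Hemant 1/10; Jayant 1/30; Kavita 1/30; Manoj 1/120; Neelam 1/240; Omkar 1/2; Priya 1/30; Sarita 1/120; Vikram 1/30; Yamini 1/40

Omkar, as surviving spouse, takes 1/2.
The remaining 1/2 passes to Tarun's descendants per stirpes.
The 1/2 is divided into 5 equal shares of 1/10 among Falguni, Ishita, Usha, Chetan, Hemant.
Falguni is living and takes 1/10.
Ishita predeceased; the 1/10 allotted to Ishita's branch passes to Ishita's issue by representation.
The 1/10 is divided into 3 equal shares of 1/30 among Eshan, Vikram, Jayant.
Eshan is living and takes 1/30.
Vikram is living and takes 1/30.
Jayant is living and takes 1/30.
Usha predeceased; the 1/10 allotted to Usha's branch passes to Usha's issue by representation.
The 1/10 is divided into 3 equal shares of 1/30 among Kavita, Priya, Aarav.
Kavita is living and takes 1/30.
Priya is living and takes 1/30.
Aarav is living and takes 1/30.
Chetan predeceased; the 1/10 allotted to Chetan's branch passes to Chetan's issue by representation.
The 1/10 is divided into 4 equal shares of 1/40 among Deepa, Rajiv, Yamini, Bhavna.
Deepa is living and takes 1/40.
Rajiv predeceased; the 1/40 allotted to Rajiv's branch passes to Rajiv's issue by representation.
The 1/40 is divided into 3 equal shares of 1/120 among Lakshmi, Sarita, Manoj.
Lakshmi predeceased; the 1/120 allotted to Lakshmi's branch passes to Lakshmi's issue by representation.
The 1/120 is divided into 2 equal shares of 1/240 among Neelam, Girish.
Neelam is living and takes 1/240.
Girish is living and takes 1/240.
Sarita is living and takes 1/120.
Manoj is living and takes 1/120.
Yamini is living and takes 1/40.
Bhavna is living and takes 1/40.
Hemant is living and takes 1/10.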